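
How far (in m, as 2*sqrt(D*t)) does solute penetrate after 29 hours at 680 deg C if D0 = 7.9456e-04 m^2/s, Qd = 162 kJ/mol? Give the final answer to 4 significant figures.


Step 1: D = D0 * exp(-Qd/(R*T))
T = 953.15 K
D = 7.9456e-04 * exp(-162e3 / (8.314 * 953.15)) = 1.05163e-12 m^2/s
Step 2: L = 2*sqrt(D*t)
t = 29 h = 104400 s
L = 2*sqrt(1.05163e-12 * 104400) = 6.627e-04 m


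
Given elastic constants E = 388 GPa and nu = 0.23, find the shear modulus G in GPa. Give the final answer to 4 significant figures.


G = E / (2*(1+nu))
G = 388 / (2*(1+0.23))
G = 157.7 GPa


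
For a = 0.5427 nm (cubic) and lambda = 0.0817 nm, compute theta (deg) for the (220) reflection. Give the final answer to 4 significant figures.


d = a / sqrt(h^2+k^2+l^2)
d = 0.5427 / sqrt(8) = 0.191873 nm
lambda = 2*d*sin(theta)  =>  sin(theta) = lambda / (2*d)
sin(theta) = 0.0817 / (2 * 0.191873) = 0.212901
theta = 12.29 deg


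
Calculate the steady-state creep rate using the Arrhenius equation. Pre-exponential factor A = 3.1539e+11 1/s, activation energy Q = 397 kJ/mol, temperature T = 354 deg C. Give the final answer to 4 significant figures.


rate = A * exp(-Q / (R*T))
T = 354 + 273.15 = 627.15 K
rate = 3.1539e+11 * exp(-397e3 / (8.314 * 627.15))
rate = 2.704e-22 1/s


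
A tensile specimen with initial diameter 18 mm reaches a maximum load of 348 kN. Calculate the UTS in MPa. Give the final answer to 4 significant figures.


A0 = pi*(d/2)^2 = pi*(18/2)^2 = 254.469 mm^2
UTS = F_max / A0 = 348*1000 / 254.469
UTS = 1368 MPa


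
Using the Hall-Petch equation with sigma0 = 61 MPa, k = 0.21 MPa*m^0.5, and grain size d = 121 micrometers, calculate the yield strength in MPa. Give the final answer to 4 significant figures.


sigma_y = sigma0 + k / sqrt(d)
d = 121 um = 1.21e-04 m
sigma_y = 61 + 0.21 / sqrt(1.21e-04)
sigma_y = 80.09 MPa


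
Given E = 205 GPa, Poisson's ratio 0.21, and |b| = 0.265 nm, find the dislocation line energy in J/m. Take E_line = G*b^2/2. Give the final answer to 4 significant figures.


Step 1: G = E / (2*(1+nu))
G = 205 / (2*(1+0.21)) = 84.7107 GPa = 8.47107e+10 Pa
Step 2: E_line = G*b^2/2
b = 0.265 nm = 2.65e-10 m
E_line = 0.5 * 8.47107e+10 * (2.65e-10)^2 = 2.974e-09 J/m


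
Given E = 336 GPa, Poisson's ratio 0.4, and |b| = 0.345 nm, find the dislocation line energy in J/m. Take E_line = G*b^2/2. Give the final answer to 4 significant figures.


Step 1: G = E / (2*(1+nu))
G = 336 / (2*(1+0.4)) = 120 GPa = 1.2e+11 Pa
Step 2: E_line = G*b^2/2
b = 0.345 nm = 3.45e-10 m
E_line = 0.5 * 1.2e+11 * (3.45e-10)^2 = 7.142e-09 J/m


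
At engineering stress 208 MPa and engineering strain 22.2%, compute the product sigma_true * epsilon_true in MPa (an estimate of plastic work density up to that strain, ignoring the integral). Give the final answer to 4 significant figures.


sigma_true = sigma_eng * (1 + epsilon_eng)
sigma_true = 208 * (1 + 0.222) = 254.176 MPa
epsilon_true = ln(1 + epsilon_eng)
epsilon_true = ln(1 + 0.222) = 0.200489
sigma_true * epsilon_true = 254.176 * 0.200489 = 50.96 MPa


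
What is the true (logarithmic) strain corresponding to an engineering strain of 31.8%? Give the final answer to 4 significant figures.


epsilon_true = ln(1 + epsilon_eng)
epsilon_true = ln(1 + 0.318)
epsilon_true = 0.2761


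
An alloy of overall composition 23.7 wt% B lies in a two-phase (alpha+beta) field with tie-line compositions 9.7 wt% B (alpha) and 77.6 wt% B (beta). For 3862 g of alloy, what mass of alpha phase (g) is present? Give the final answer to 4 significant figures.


f_alpha = (C_beta - C0) / (C_beta - C_alpha)
f_alpha = (77.6 - 23.7) / (77.6 - 9.7) = 0.793814
m_alpha = f_alpha * m_total = 0.793814 * 3862 = 3066 g


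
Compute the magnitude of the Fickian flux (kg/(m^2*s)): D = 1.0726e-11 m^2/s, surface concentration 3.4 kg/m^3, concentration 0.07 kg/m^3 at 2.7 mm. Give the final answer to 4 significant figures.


J = -D * (dC/dx) = D * (C1 - C2) / dx
J = 1.0726e-11 * (3.4 - 0.07) / 2.7e-03
J = 1.323e-08 kg/(m^2*s)


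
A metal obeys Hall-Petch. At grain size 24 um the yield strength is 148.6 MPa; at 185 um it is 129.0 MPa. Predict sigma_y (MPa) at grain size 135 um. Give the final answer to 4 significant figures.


sigma_y = sigma0 + k / sqrt(d)
1/sqrt(d1) = 1/sqrt(2.4e-05) = 204.124;  1/sqrt(d2) = 73.5215
k = (sigma1 - sigma2) / (1/sqrt(d1) - 1/sqrt(d2)) = (148.6 - 129.0) / (204.124 - 73.5215) = 0.150073 MPa*m^0.5
sigma0 = sigma1 - k/sqrt(d1) = 148.6 - 0.150073*204.124 = 117.966 MPa
sigma_y(d3) = 117.966 + 0.150073 / sqrt(1.35e-04) = 130.9 MPa


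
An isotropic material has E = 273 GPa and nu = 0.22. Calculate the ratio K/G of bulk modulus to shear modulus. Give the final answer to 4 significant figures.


G = E / (2*(1+nu))
G = 273 / (2*(1+0.22)) = 111.885 GPa
K = E / (3*(1-2*nu))
K = 273 / (3*(1-2*0.22)) = 162.5 GPa
K/G = 162.5 / 111.885 = 1.452


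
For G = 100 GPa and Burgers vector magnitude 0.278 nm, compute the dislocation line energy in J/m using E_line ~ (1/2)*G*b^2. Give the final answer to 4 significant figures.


E = G*b^2/2
b = 0.278 nm = 2.78e-10 m
G = 100 GPa = 1e+11 Pa
E = 0.5 * 1e+11 * (2.78e-10)^2
E = 3.864e-09 J/m


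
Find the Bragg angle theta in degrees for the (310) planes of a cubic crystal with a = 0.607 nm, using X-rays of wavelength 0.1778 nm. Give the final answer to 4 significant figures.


d = a / sqrt(h^2+k^2+l^2)
d = 0.607 / sqrt(10) = 0.19195 nm
lambda = 2*d*sin(theta)  =>  sin(theta) = lambda / (2*d)
sin(theta) = 0.1778 / (2 * 0.19195) = 0.463141
theta = 27.59 deg


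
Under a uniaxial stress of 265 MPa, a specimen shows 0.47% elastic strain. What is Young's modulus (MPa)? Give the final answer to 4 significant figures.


E = sigma / epsilon
epsilon = 0.47% = 4.7e-03
E = 265 / 4.7e-03
E = 56380 MPa


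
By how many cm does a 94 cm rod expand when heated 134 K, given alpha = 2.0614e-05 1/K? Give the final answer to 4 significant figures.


dL = L0 * alpha * dT
dL = 94 * 2.0614e-05 * 134
dL = 0.2597 cm


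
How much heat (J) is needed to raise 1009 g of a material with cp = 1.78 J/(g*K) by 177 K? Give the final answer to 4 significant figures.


Q = m * cp * dT
Q = 1009 * 1.78 * 177
Q = 317900 J


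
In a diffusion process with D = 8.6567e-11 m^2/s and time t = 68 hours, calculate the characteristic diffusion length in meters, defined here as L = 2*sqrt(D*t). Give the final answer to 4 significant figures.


t = 68 hr = 244800 s
Diffusion length = 2*sqrt(D*t)
= 2*sqrt(8.6567e-11 * 244800)
= 9.207e-03 m


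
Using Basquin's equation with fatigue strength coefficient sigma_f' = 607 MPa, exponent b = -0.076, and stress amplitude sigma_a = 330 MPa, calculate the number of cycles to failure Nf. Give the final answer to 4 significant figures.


sigma_a = sigma_f' * (2*Nf)^b
2*Nf = (sigma_a / sigma_f')^(1/b)
2*Nf = (330 / 607)^(1/-0.076)
2*Nf = 3037.82
Nf = 1519 cycles


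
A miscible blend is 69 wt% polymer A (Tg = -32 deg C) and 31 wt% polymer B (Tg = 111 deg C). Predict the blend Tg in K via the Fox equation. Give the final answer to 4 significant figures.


1/Tg = w1/Tg1 + w2/Tg2 (in Kelvin)
Tg1 = 241.15 K, Tg2 = 384.15 K
1/Tg = 0.69/241.15 + 0.31/384.15
Tg = 272.6 K


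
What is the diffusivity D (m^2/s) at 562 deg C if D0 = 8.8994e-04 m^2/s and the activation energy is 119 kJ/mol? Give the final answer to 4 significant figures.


D = D0 * exp(-Qd / (R*T))
T = 835.15 K
D = 8.8994e-04 * exp(-119e3 / (8.314 * 835.15))
D = 3.208e-11 m^2/s


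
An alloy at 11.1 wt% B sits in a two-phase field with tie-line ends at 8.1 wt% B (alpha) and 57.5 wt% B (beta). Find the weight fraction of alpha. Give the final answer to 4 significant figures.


f_alpha = (C_beta - C0) / (C_beta - C_alpha)
f_alpha = (57.5 - 11.1) / (57.5 - 8.1)
f_alpha = 0.9393


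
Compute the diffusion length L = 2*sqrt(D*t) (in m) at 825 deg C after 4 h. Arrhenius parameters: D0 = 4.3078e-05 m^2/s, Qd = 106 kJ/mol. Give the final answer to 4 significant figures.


Step 1: D = D0 * exp(-Qd/(R*T))
T = 1098.15 K
D = 4.3078e-05 * exp(-106e3 / (8.314 * 1098.15)) = 3.90907e-10 m^2/s
Step 2: L = 2*sqrt(D*t)
t = 4 h = 14400 s
L = 2*sqrt(3.90907e-10 * 14400) = 4.745e-03 m


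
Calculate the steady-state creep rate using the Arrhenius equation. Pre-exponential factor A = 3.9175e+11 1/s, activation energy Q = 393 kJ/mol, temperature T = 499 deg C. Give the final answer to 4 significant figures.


rate = A * exp(-Q / (R*T))
T = 499 + 273.15 = 772.15 K
rate = 3.9175e+11 * exp(-393e3 / (8.314 * 772.15))
rate = 1.015e-15 1/s


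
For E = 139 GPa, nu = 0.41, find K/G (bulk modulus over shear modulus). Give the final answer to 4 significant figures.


G = E / (2*(1+nu))
G = 139 / (2*(1+0.41)) = 49.2908 GPa
K = E / (3*(1-2*nu))
K = 139 / (3*(1-2*0.41)) = 257.407 GPa
K/G = 257.407 / 49.2908 = 5.222


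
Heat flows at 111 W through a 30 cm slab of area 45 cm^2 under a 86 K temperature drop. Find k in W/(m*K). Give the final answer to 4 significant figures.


k = Q*L / (A*dT)
L = 0.3 m, A = 4.5e-03 m^2
k = 111 * 0.3 / (4.5e-03 * 86)
k = 86.05 W/(m*K)


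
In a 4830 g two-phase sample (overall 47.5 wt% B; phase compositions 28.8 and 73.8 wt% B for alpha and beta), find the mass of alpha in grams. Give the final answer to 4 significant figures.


f_alpha = (C_beta - C0) / (C_beta - C_alpha)
f_alpha = (73.8 - 47.5) / (73.8 - 28.8) = 0.584444
m_alpha = f_alpha * m_total = 0.584444 * 4830 = 2823 g


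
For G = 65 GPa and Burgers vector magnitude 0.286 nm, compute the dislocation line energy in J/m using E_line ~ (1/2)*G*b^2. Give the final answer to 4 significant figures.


E = G*b^2/2
b = 0.286 nm = 2.86e-10 m
G = 65 GPa = 6.5e+10 Pa
E = 0.5 * 6.5e+10 * (2.86e-10)^2
E = 2.658e-09 J/m


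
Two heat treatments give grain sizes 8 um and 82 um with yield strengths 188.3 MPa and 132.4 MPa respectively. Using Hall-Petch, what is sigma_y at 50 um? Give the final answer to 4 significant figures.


sigma_y = sigma0 + k / sqrt(d)
1/sqrt(d1) = 1/sqrt(8e-06) = 353.553;  1/sqrt(d2) = 110.432
k = (sigma1 - sigma2) / (1/sqrt(d1) - 1/sqrt(d2)) = (188.3 - 132.4) / (353.553 - 110.432) = 0.229926 MPa*m^0.5
sigma0 = sigma1 - k/sqrt(d1) = 188.3 - 0.229926*353.553 = 107.009 MPa
sigma_y(d3) = 107.009 + 0.229926 / sqrt(5e-05) = 139.5 MPa


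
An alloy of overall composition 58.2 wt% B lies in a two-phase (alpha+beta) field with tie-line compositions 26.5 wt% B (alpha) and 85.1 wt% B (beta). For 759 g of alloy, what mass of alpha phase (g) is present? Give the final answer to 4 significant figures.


f_alpha = (C_beta - C0) / (C_beta - C_alpha)
f_alpha = (85.1 - 58.2) / (85.1 - 26.5) = 0.459044
m_alpha = f_alpha * m_total = 0.459044 * 759 = 348.4 g


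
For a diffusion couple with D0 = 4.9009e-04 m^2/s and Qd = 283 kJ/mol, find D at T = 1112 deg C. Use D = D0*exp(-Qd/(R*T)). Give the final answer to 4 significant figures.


D = D0 * exp(-Qd / (R*T))
T = 1385.15 K
D = 4.9009e-04 * exp(-283e3 / (8.314 * 1385.15))
D = 1.042e-14 m^2/s


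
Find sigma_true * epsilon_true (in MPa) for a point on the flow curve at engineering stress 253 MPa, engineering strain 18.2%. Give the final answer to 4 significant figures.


sigma_true = sigma_eng * (1 + epsilon_eng)
sigma_true = 253 * (1 + 0.182) = 299.046 MPa
epsilon_true = ln(1 + epsilon_eng)
epsilon_true = ln(1 + 0.182) = 0.167208
sigma_true * epsilon_true = 299.046 * 0.167208 = 50 MPa


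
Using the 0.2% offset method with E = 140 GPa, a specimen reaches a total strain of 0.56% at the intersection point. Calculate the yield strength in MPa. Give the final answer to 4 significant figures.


Offset strain = 0.002
Elastic strain at yield = total_strain - offset = 5.6e-03 - 0.002 = 3.6e-03
sigma_y = E * elastic_strain = 140000 * 3.6e-03
sigma_y = 504 MPa


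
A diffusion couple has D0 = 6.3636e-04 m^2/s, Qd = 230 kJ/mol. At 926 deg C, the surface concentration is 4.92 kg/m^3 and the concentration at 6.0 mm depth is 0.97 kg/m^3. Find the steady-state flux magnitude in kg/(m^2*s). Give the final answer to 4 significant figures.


Step 1: D = D0 * exp(-Qd/(R*T))
T = 926 + 273.15 = 1199.15 K
D = 6.3636e-04 * exp(-230e3 / (8.314 * 1199.15)) = 6.08983e-14 m^2/s
Step 2: J = D * (C1 - C2) / dx
J = 6.08983e-14 * (4.92 - 0.97) / 6e-03
J = 4.009e-11 kg/(m^2*s)


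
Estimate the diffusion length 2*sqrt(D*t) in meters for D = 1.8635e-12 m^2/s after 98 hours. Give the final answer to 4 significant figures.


t = 98 hr = 352800 s
Diffusion length = 2*sqrt(D*t)
= 2*sqrt(1.8635e-12 * 352800)
= 1.622e-03 m


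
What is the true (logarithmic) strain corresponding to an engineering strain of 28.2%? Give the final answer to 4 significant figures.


epsilon_true = ln(1 + epsilon_eng)
epsilon_true = ln(1 + 0.282)
epsilon_true = 0.2484


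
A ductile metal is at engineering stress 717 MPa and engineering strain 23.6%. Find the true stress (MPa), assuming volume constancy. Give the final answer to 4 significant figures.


sigma_true = sigma_eng * (1 + epsilon_eng)
sigma_true = 717 * (1 + 0.236)
sigma_true = 886.2 MPa


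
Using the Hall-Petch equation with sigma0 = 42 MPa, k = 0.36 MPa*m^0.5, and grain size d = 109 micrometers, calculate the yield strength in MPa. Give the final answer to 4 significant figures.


sigma_y = sigma0 + k / sqrt(d)
d = 109 um = 1.09e-04 m
sigma_y = 42 + 0.36 / sqrt(1.09e-04)
sigma_y = 76.48 MPa


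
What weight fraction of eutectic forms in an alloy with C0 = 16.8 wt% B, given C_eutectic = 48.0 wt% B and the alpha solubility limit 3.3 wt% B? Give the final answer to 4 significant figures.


f_primary = (C_e - C0) / (C_e - C_alpha_max)
f_primary = (48.0 - 16.8) / (48.0 - 3.3)
f_primary = 0.697987
f_eutectic = 1 - 0.697987 = 0.302


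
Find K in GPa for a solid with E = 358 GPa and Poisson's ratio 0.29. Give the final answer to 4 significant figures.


K = E / (3*(1-2*nu))
K = 358 / (3*(1-2*0.29))
K = 284.1 GPa


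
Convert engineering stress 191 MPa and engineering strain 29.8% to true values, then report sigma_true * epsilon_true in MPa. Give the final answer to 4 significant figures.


sigma_true = sigma_eng * (1 + epsilon_eng)
sigma_true = 191 * (1 + 0.298) = 247.918 MPa
epsilon_true = ln(1 + epsilon_eng)
epsilon_true = ln(1 + 0.298) = 0.260825
sigma_true * epsilon_true = 247.918 * 0.260825 = 64.66 MPa


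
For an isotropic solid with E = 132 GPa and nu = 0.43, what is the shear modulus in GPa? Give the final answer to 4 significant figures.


G = E / (2*(1+nu))
G = 132 / (2*(1+0.43))
G = 46.15 GPa


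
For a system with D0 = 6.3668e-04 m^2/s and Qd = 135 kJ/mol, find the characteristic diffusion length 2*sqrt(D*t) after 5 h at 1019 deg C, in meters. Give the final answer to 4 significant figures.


Step 1: D = D0 * exp(-Qd/(R*T))
T = 1292.15 K
D = 6.3668e-04 * exp(-135e3 / (8.314 * 1292.15)) = 2.22026e-09 m^2/s
Step 2: L = 2*sqrt(D*t)
t = 5 h = 18000 s
L = 2*sqrt(2.22026e-09 * 18000) = 0.01264 m


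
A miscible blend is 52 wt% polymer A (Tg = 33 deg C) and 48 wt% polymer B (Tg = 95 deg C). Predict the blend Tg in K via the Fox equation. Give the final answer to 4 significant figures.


1/Tg = w1/Tg1 + w2/Tg2 (in Kelvin)
Tg1 = 306.15 K, Tg2 = 368.15 K
1/Tg = 0.52/306.15 + 0.48/368.15
Tg = 333.1 K


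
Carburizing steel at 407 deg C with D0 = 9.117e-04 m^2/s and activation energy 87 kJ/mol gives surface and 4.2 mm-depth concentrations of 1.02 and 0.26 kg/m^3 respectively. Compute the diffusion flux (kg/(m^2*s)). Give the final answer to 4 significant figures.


Step 1: D = D0 * exp(-Qd/(R*T))
T = 407 + 273.15 = 680.15 K
D = 9.117e-04 * exp(-87e3 / (8.314 * 680.15)) = 1.89724e-10 m^2/s
Step 2: J = D * (C1 - C2) / dx
J = 1.89724e-10 * (1.02 - 0.26) / 4.2e-03
J = 3.433e-08 kg/(m^2*s)


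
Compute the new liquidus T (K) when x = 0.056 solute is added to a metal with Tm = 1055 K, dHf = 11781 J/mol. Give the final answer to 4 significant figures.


dT = R*Tm^2*x / dHf
dT = 8.314 * 1055^2 * 0.056 / 11781
dT = 43.9866 K
T_new = 1055 - 43.9866 = 1011 K


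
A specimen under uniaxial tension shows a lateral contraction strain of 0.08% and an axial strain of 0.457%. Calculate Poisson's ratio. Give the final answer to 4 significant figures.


nu = -epsilon_lat / epsilon_axial
Lateral strain is contraction (negative), so using magnitudes:
nu = 0.08 / 0.457
nu = 0.1751


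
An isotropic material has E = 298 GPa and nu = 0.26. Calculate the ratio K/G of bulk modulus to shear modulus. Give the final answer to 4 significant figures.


G = E / (2*(1+nu))
G = 298 / (2*(1+0.26)) = 118.254 GPa
K = E / (3*(1-2*nu))
K = 298 / (3*(1-2*0.26)) = 206.944 GPa
K/G = 206.944 / 118.254 = 1.75


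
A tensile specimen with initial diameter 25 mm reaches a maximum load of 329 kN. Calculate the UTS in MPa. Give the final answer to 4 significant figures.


A0 = pi*(d/2)^2 = pi*(25/2)^2 = 490.874 mm^2
UTS = F_max / A0 = 329*1000 / 490.874
UTS = 670.2 MPa


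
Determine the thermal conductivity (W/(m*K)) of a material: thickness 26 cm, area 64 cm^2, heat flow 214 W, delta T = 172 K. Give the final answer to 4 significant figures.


k = Q*L / (A*dT)
L = 0.26 m, A = 6.4e-03 m^2
k = 214 * 0.26 / (6.4e-03 * 172)
k = 50.55 W/(m*K)


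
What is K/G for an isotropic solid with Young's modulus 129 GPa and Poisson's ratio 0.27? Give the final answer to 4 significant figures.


G = E / (2*(1+nu))
G = 129 / (2*(1+0.27)) = 50.7874 GPa
K = E / (3*(1-2*nu))
K = 129 / (3*(1-2*0.27)) = 93.4783 GPa
K/G = 93.4783 / 50.7874 = 1.841


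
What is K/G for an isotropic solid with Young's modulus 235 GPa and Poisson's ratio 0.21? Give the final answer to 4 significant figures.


G = E / (2*(1+nu))
G = 235 / (2*(1+0.21)) = 97.1074 GPa
K = E / (3*(1-2*nu))
K = 235 / (3*(1-2*0.21)) = 135.057 GPa
K/G = 135.057 / 97.1074 = 1.391


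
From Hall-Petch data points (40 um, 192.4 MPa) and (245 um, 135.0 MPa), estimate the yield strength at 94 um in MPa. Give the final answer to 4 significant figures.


sigma_y = sigma0 + k / sqrt(d)
1/sqrt(d1) = 1/sqrt(4e-05) = 158.114;  1/sqrt(d2) = 63.8877
k = (sigma1 - sigma2) / (1/sqrt(d1) - 1/sqrt(d2)) = (192.4 - 135.0) / (158.114 - 63.8877) = 0.609172 MPa*m^0.5
sigma0 = sigma1 - k/sqrt(d1) = 192.4 - 0.609172*158.114 = 96.0814 MPa
sigma_y(d3) = 96.0814 + 0.609172 / sqrt(9.4e-05) = 158.9 MPa


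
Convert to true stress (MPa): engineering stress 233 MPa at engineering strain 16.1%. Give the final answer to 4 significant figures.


sigma_true = sigma_eng * (1 + epsilon_eng)
sigma_true = 233 * (1 + 0.161)
sigma_true = 270.5 MPa


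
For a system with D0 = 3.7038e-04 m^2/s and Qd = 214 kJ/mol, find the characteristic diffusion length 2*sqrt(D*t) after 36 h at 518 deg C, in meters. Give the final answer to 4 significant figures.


Step 1: D = D0 * exp(-Qd/(R*T))
T = 791.15 K
D = 3.7038e-04 * exp(-214e3 / (8.314 * 791.15)) = 2.74833e-18 m^2/s
Step 2: L = 2*sqrt(D*t)
t = 36 h = 129600 s
L = 2*sqrt(2.74833e-18 * 129600) = 1.194e-06 m


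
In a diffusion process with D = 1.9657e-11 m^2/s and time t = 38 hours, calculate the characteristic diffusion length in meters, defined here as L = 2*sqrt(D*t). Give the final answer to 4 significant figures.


t = 38 hr = 136800 s
Diffusion length = 2*sqrt(D*t)
= 2*sqrt(1.9657e-11 * 136800)
= 3.28e-03 m


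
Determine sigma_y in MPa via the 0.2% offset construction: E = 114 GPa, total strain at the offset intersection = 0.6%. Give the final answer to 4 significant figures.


Offset strain = 0.002
Elastic strain at yield = total_strain - offset = 6e-03 - 0.002 = 4e-03
sigma_y = E * elastic_strain = 114000 * 4e-03
sigma_y = 456 MPa


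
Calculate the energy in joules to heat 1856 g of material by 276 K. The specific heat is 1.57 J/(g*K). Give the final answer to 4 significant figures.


Q = m * cp * dT
Q = 1856 * 1.57 * 276
Q = 804200 J


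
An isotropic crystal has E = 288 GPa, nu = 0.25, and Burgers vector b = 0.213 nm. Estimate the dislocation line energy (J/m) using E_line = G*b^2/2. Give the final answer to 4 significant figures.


Step 1: G = E / (2*(1+nu))
G = 288 / (2*(1+0.25)) = 115.2 GPa = 1.152e+11 Pa
Step 2: E_line = G*b^2/2
b = 0.213 nm = 2.13e-10 m
E_line = 0.5 * 1.152e+11 * (2.13e-10)^2 = 2.613e-09 J/m


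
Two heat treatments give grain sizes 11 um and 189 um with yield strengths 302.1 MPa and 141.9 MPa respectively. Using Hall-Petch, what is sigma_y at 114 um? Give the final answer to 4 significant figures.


sigma_y = sigma0 + k / sqrt(d)
1/sqrt(d1) = 1/sqrt(1.1e-05) = 301.511;  1/sqrt(d2) = 72.7393
k = (sigma1 - sigma2) / (1/sqrt(d1) - 1/sqrt(d2)) = (302.1 - 141.9) / (301.511 - 72.7393) = 0.70026 MPa*m^0.5
sigma0 = sigma1 - k/sqrt(d1) = 302.1 - 0.70026*301.511 = 90.9636 MPa
sigma_y(d3) = 90.9636 + 0.70026 / sqrt(1.14e-04) = 156.5 MPa


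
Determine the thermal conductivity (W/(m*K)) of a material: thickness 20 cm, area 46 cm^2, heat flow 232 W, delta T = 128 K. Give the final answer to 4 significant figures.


k = Q*L / (A*dT)
L = 0.2 m, A = 4.6e-03 m^2
k = 232 * 0.2 / (4.6e-03 * 128)
k = 78.8 W/(m*K)


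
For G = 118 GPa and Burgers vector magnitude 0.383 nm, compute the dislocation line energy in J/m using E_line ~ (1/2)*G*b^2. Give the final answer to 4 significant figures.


E = G*b^2/2
b = 0.383 nm = 3.83e-10 m
G = 118 GPa = 1.18e+11 Pa
E = 0.5 * 1.18e+11 * (3.83e-10)^2
E = 8.655e-09 J/m


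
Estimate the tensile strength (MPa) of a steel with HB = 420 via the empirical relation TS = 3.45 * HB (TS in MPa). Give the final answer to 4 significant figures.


TS (MPa) = 3.45 * HB
TS = 3.45 * 420
TS = 1449 MPa


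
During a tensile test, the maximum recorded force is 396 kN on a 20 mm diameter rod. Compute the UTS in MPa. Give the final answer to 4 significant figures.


A0 = pi*(d/2)^2 = pi*(20/2)^2 = 314.159 mm^2
UTS = F_max / A0 = 396*1000 / 314.159
UTS = 1261 MPa


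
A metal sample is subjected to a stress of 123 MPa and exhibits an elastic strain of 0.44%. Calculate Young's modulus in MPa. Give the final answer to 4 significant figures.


E = sigma / epsilon
epsilon = 0.44% = 4.4e-03
E = 123 / 4.4e-03
E = 27950 MPa


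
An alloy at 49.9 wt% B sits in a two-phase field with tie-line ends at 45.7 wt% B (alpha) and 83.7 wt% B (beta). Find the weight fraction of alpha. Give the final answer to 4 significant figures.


f_alpha = (C_beta - C0) / (C_beta - C_alpha)
f_alpha = (83.7 - 49.9) / (83.7 - 45.7)
f_alpha = 0.8895


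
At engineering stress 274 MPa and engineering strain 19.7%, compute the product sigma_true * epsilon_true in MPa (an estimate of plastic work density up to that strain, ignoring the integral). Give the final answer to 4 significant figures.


sigma_true = sigma_eng * (1 + epsilon_eng)
sigma_true = 274 * (1 + 0.197) = 327.978 MPa
epsilon_true = ln(1 + epsilon_eng)
epsilon_true = ln(1 + 0.197) = 0.179818
sigma_true * epsilon_true = 327.978 * 0.179818 = 58.98 MPa


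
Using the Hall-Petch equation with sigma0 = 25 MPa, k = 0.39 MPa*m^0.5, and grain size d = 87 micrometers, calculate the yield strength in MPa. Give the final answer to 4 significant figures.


sigma_y = sigma0 + k / sqrt(d)
d = 87 um = 8.7e-05 m
sigma_y = 25 + 0.39 / sqrt(8.7e-05)
sigma_y = 66.81 MPa


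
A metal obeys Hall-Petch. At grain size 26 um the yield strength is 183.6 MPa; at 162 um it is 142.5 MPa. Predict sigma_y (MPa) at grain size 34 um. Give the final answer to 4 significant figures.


sigma_y = sigma0 + k / sqrt(d)
1/sqrt(d1) = 1/sqrt(2.6e-05) = 196.116;  1/sqrt(d2) = 78.5674
k = (sigma1 - sigma2) / (1/sqrt(d1) - 1/sqrt(d2)) = (183.6 - 142.5) / (196.116 - 78.5674) = 0.349642 MPa*m^0.5
sigma0 = sigma1 - k/sqrt(d1) = 183.6 - 0.349642*196.116 = 115.03 MPa
sigma_y(d3) = 115.03 + 0.349642 / sqrt(3.4e-05) = 175 MPa


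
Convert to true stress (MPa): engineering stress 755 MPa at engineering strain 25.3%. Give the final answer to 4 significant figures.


sigma_true = sigma_eng * (1 + epsilon_eng)
sigma_true = 755 * (1 + 0.253)
sigma_true = 946 MPa


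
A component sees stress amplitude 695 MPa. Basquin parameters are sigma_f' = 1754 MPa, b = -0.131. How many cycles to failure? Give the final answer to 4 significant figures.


sigma_a = sigma_f' * (2*Nf)^b
2*Nf = (sigma_a / sigma_f')^(1/b)
2*Nf = (695 / 1754)^(1/-0.131)
2*Nf = 1172.31
Nf = 586.2 cycles


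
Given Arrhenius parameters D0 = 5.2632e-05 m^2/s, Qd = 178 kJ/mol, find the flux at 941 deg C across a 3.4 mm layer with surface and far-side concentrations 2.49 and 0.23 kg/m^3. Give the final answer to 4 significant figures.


Step 1: D = D0 * exp(-Qd/(R*T))
T = 941 + 273.15 = 1214.15 K
D = 5.2632e-05 * exp(-178e3 / (8.314 * 1214.15)) = 1.15647e-12 m^2/s
Step 2: J = D * (C1 - C2) / dx
J = 1.15647e-12 * (2.49 - 0.23) / 3.4e-03
J = 7.687e-10 kg/(m^2*s)


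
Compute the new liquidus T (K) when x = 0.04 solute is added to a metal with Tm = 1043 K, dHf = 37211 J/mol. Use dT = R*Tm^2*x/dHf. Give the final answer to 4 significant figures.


dT = R*Tm^2*x / dHf
dT = 8.314 * 1043^2 * 0.04 / 37211
dT = 9.72226 K
T_new = 1043 - 9.72226 = 1033 K


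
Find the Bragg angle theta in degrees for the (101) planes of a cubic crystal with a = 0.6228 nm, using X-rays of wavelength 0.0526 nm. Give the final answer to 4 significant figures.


d = a / sqrt(h^2+k^2+l^2)
d = 0.6228 / sqrt(2) = 0.440386 nm
lambda = 2*d*sin(theta)  =>  sin(theta) = lambda / (2*d)
sin(theta) = 0.0526 / (2 * 0.440386) = 0.0597203
theta = 3.424 deg


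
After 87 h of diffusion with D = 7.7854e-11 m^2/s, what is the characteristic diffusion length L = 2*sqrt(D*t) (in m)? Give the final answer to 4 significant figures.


t = 87 hr = 313200 s
Diffusion length = 2*sqrt(D*t)
= 2*sqrt(7.7854e-11 * 313200)
= 9.876e-03 m


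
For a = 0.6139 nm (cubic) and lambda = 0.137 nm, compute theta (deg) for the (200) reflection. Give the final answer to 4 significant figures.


d = a / sqrt(h^2+k^2+l^2)
d = 0.6139 / sqrt(4) = 0.30695 nm
lambda = 2*d*sin(theta)  =>  sin(theta) = lambda / (2*d)
sin(theta) = 0.137 / (2 * 0.30695) = 0.223163
theta = 12.89 deg


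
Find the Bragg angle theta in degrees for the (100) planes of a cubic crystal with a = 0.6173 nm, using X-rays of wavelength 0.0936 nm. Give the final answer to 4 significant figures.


d = a / sqrt(h^2+k^2+l^2)
d = 0.6173 / sqrt(1) = 0.6173 nm
lambda = 2*d*sin(theta)  =>  sin(theta) = lambda / (2*d)
sin(theta) = 0.0936 / (2 * 0.6173) = 0.075814
theta = 4.348 deg


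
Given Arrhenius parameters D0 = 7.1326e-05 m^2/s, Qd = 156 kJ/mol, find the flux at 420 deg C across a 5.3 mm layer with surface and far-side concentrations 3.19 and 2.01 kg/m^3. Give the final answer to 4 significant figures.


Step 1: D = D0 * exp(-Qd/(R*T))
T = 420 + 273.15 = 693.15 K
D = 7.1326e-05 * exp(-156e3 / (8.314 * 693.15)) = 1.25003e-16 m^2/s
Step 2: J = D * (C1 - C2) / dx
J = 1.25003e-16 * (3.19 - 2.01) / 5.3e-03
J = 2.783e-14 kg/(m^2*s)


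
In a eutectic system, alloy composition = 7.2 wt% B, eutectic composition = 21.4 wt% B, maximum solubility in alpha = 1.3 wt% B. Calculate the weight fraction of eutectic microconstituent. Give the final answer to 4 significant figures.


f_primary = (C_e - C0) / (C_e - C_alpha_max)
f_primary = (21.4 - 7.2) / (21.4 - 1.3)
f_primary = 0.706468
f_eutectic = 1 - 0.706468 = 0.2935


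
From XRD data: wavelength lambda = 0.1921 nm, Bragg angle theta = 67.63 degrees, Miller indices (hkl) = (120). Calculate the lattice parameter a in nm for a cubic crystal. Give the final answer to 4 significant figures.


d = lambda / (2*sin(theta))
d = 0.1921 / (2*sin(67.63 deg))
d = 0.103866 nm
a = d * sqrt(h^2+k^2+l^2) = 0.103866 * sqrt(5)
a = 0.2323 nm


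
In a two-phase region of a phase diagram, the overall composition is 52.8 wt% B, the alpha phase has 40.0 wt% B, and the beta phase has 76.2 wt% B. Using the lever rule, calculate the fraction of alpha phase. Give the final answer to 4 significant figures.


f_alpha = (C_beta - C0) / (C_beta - C_alpha)
f_alpha = (76.2 - 52.8) / (76.2 - 40.0)
f_alpha = 0.6464


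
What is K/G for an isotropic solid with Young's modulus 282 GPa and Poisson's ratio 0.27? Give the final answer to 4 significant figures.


G = E / (2*(1+nu))
G = 282 / (2*(1+0.27)) = 111.024 GPa
K = E / (3*(1-2*nu))
K = 282 / (3*(1-2*0.27)) = 204.348 GPa
K/G = 204.348 / 111.024 = 1.841


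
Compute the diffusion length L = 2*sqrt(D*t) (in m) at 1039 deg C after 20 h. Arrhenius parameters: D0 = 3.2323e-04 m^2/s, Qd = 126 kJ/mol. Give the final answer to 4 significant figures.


Step 1: D = D0 * exp(-Qd/(R*T))
T = 1312.15 K
D = 3.2323e-04 * exp(-126e3 / (8.314 * 1312.15)) = 3.11507e-09 m^2/s
Step 2: L = 2*sqrt(D*t)
t = 20 h = 72000 s
L = 2*sqrt(3.11507e-09 * 72000) = 0.02995 m


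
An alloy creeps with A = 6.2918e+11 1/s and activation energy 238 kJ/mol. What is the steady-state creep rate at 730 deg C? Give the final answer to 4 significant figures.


rate = A * exp(-Q / (R*T))
T = 730 + 273.15 = 1003.15 K
rate = 6.2918e+11 * exp(-238e3 / (8.314 * 1003.15))
rate = 0.2544 1/s


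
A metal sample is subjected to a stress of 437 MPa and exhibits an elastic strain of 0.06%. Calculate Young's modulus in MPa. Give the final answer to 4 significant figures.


E = sigma / epsilon
epsilon = 0.06% = 6e-04
E = 437 / 6e-04
E = 728300 MPa


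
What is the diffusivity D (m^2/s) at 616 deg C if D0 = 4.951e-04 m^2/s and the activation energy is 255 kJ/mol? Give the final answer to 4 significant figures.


D = D0 * exp(-Qd / (R*T))
T = 889.15 K
D = 4.951e-04 * exp(-255e3 / (8.314 * 889.15))
D = 5.173e-19 m^2/s


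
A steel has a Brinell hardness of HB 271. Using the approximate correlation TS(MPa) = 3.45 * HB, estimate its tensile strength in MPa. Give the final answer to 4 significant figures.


TS (MPa) = 3.45 * HB
TS = 3.45 * 271
TS = 935 MPa


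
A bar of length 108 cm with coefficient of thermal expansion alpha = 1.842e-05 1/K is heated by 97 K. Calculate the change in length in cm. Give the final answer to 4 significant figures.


dL = L0 * alpha * dT
dL = 108 * 1.842e-05 * 97
dL = 0.193 cm


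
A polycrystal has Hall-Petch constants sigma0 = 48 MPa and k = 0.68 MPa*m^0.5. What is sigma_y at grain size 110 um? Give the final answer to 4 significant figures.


sigma_y = sigma0 + k / sqrt(d)
d = 110 um = 1.1e-04 m
sigma_y = 48 + 0.68 / sqrt(1.1e-04)
sigma_y = 112.8 MPa


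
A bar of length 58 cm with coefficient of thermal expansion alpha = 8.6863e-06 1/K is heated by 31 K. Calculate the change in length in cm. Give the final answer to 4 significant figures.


dL = L0 * alpha * dT
dL = 58 * 8.6863e-06 * 31
dL = 0.01562 cm


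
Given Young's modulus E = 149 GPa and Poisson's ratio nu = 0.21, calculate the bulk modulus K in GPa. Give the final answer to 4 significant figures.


K = E / (3*(1-2*nu))
K = 149 / (3*(1-2*0.21))
K = 85.63 GPa


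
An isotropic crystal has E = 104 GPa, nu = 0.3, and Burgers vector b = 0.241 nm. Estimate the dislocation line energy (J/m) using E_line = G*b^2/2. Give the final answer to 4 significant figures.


Step 1: G = E / (2*(1+nu))
G = 104 / (2*(1+0.3)) = 40 GPa = 4e+10 Pa
Step 2: E_line = G*b^2/2
b = 0.241 nm = 2.41e-10 m
E_line = 0.5 * 4e+10 * (2.41e-10)^2 = 1.162e-09 J/m


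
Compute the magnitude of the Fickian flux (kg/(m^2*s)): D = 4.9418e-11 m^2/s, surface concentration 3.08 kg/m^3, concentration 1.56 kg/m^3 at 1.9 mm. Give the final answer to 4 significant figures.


J = -D * (dC/dx) = D * (C1 - C2) / dx
J = 4.9418e-11 * (3.08 - 1.56) / 1.9e-03
J = 3.953e-08 kg/(m^2*s)


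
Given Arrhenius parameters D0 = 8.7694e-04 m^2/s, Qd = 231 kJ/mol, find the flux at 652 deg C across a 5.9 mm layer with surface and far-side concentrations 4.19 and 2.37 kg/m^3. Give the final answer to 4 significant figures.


Step 1: D = D0 * exp(-Qd/(R*T))
T = 652 + 273.15 = 925.15 K
D = 8.7694e-04 * exp(-231e3 / (8.314 * 925.15)) = 7.94459e-17 m^2/s
Step 2: J = D * (C1 - C2) / dx
J = 7.94459e-17 * (4.19 - 2.37) / 5.9e-03
J = 2.451e-14 kg/(m^2*s)


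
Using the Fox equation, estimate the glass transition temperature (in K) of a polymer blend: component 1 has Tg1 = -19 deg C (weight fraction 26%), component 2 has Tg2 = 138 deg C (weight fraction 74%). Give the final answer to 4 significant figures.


1/Tg = w1/Tg1 + w2/Tg2 (in Kelvin)
Tg1 = 254.15 K, Tg2 = 411.15 K
1/Tg = 0.26/254.15 + 0.74/411.15
Tg = 354.3 K


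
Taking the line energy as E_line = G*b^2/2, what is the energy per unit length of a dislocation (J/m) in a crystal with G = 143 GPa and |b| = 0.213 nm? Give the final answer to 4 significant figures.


E = G*b^2/2
b = 0.213 nm = 2.13e-10 m
G = 143 GPa = 1.43e+11 Pa
E = 0.5 * 1.43e+11 * (2.13e-10)^2
E = 3.244e-09 J/m


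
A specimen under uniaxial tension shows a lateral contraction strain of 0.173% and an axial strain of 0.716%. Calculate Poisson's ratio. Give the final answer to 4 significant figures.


nu = -epsilon_lat / epsilon_axial
Lateral strain is contraction (negative), so using magnitudes:
nu = 0.173 / 0.716
nu = 0.2416


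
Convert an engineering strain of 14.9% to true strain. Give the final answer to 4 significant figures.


epsilon_true = ln(1 + epsilon_eng)
epsilon_true = ln(1 + 0.149)
epsilon_true = 0.1389


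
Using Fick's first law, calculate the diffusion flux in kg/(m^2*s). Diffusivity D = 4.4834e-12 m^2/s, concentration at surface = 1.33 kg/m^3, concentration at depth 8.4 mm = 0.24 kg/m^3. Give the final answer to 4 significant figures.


J = -D * (dC/dx) = D * (C1 - C2) / dx
J = 4.4834e-12 * (1.33 - 0.24) / 8.4e-03
J = 5.818e-10 kg/(m^2*s)


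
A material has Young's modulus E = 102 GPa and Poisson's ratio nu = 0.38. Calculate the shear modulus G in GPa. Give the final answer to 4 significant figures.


G = E / (2*(1+nu))
G = 102 / (2*(1+0.38))
G = 36.96 GPa


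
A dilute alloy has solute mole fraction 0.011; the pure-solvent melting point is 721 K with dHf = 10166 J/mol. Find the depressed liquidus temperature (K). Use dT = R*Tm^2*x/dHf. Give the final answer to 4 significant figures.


dT = R*Tm^2*x / dHf
dT = 8.314 * 721^2 * 0.011 / 10166
dT = 4.67652 K
T_new = 721 - 4.67652 = 716.3 K


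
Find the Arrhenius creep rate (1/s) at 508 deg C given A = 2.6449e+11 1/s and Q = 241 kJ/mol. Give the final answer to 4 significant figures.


rate = A * exp(-Q / (R*T))
T = 508 + 273.15 = 781.15 K
rate = 2.6449e+11 * exp(-241e3 / (8.314 * 781.15))
rate = 2.025e-05 1/s


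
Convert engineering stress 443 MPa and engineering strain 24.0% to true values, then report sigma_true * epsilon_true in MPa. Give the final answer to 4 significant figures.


sigma_true = sigma_eng * (1 + epsilon_eng)
sigma_true = 443 * (1 + 0.24) = 549.32 MPa
epsilon_true = ln(1 + epsilon_eng)
epsilon_true = ln(1 + 0.24) = 0.215111
sigma_true * epsilon_true = 549.32 * 0.215111 = 118.2 MPa


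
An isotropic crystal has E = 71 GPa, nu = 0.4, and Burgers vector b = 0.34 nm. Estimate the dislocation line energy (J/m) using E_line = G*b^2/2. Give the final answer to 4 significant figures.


Step 1: G = E / (2*(1+nu))
G = 71 / (2*(1+0.4)) = 25.3571 GPa = 2.53571e+10 Pa
Step 2: E_line = G*b^2/2
b = 0.34 nm = 3.4e-10 m
E_line = 0.5 * 2.53571e+10 * (3.4e-10)^2 = 1.466e-09 J/m


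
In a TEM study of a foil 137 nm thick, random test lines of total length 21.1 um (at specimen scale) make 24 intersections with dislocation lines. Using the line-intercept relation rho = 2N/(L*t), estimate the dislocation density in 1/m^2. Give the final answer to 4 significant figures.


rho = 2N / (L * t)
L = 21.1 um = 2.11e-05 m, t = 137 nm = 1.37e-07 m
rho = 2 * 24 / (2.11e-05 * 1.37e-07)
rho = 1.66e+13 1/m^2


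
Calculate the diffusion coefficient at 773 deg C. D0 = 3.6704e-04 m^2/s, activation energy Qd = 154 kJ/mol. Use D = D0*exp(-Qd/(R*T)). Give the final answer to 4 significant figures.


D = D0 * exp(-Qd / (R*T))
T = 1046.15 K
D = 3.6704e-04 * exp(-154e3 / (8.314 * 1046.15))
D = 7.502e-12 m^2/s


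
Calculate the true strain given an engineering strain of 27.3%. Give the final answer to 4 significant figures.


epsilon_true = ln(1 + epsilon_eng)
epsilon_true = ln(1 + 0.273)
epsilon_true = 0.2414


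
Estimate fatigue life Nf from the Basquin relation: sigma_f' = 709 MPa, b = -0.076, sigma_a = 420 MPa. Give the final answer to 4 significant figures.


sigma_a = sigma_f' * (2*Nf)^b
2*Nf = (sigma_a / sigma_f')^(1/b)
2*Nf = (420 / 709)^(1/-0.076)
2*Nf = 981.895
Nf = 490.9 cycles


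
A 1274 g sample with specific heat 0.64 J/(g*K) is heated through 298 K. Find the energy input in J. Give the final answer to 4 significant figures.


Q = m * cp * dT
Q = 1274 * 0.64 * 298
Q = 243000 J


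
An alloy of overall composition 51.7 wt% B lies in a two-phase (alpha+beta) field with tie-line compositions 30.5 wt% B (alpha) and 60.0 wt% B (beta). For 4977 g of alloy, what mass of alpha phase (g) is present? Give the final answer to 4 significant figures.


f_alpha = (C_beta - C0) / (C_beta - C_alpha)
f_alpha = (60.0 - 51.7) / (60.0 - 30.5) = 0.281356
m_alpha = f_alpha * m_total = 0.281356 * 4977 = 1400 g


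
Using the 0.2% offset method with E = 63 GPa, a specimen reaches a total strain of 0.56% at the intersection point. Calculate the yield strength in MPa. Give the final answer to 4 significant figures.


Offset strain = 0.002
Elastic strain at yield = total_strain - offset = 5.6e-03 - 0.002 = 3.6e-03
sigma_y = E * elastic_strain = 63000 * 3.6e-03
sigma_y = 226.8 MPa


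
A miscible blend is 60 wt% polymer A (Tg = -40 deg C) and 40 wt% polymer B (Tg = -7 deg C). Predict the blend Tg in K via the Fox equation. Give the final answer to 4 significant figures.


1/Tg = w1/Tg1 + w2/Tg2 (in Kelvin)
Tg1 = 233.15 K, Tg2 = 266.15 K
1/Tg = 0.6/233.15 + 0.4/266.15
Tg = 245.3 K


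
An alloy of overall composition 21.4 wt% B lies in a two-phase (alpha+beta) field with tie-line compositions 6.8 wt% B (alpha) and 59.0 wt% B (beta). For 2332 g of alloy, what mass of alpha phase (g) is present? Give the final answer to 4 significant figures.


f_alpha = (C_beta - C0) / (C_beta - C_alpha)
f_alpha = (59.0 - 21.4) / (59.0 - 6.8) = 0.720307
m_alpha = f_alpha * m_total = 0.720307 * 2332 = 1680 g


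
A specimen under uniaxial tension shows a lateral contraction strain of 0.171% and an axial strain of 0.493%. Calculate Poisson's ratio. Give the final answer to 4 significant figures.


nu = -epsilon_lat / epsilon_axial
Lateral strain is contraction (negative), so using magnitudes:
nu = 0.171 / 0.493
nu = 0.3469


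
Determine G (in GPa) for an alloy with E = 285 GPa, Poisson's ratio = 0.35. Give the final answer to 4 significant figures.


G = E / (2*(1+nu))
G = 285 / (2*(1+0.35))
G = 105.6 GPa


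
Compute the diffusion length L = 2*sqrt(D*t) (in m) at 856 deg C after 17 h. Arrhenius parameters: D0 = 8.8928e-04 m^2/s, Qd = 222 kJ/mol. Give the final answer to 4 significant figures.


Step 1: D = D0 * exp(-Qd/(R*T))
T = 1129.15 K
D = 8.8928e-04 * exp(-222e3 / (8.314 * 1129.15)) = 4.77437e-14 m^2/s
Step 2: L = 2*sqrt(D*t)
t = 17 h = 61200 s
L = 2*sqrt(4.77437e-14 * 61200) = 1.081e-04 m


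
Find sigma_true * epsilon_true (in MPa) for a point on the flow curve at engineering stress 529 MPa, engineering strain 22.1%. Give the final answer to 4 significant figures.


sigma_true = sigma_eng * (1 + epsilon_eng)
sigma_true = 529 * (1 + 0.221) = 645.909 MPa
epsilon_true = ln(1 + epsilon_eng)
epsilon_true = ln(1 + 0.221) = 0.19967
sigma_true * epsilon_true = 645.909 * 0.19967 = 129 MPa


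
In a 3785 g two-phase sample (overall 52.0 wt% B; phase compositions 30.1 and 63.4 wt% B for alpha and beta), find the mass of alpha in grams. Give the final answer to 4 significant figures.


f_alpha = (C_beta - C0) / (C_beta - C_alpha)
f_alpha = (63.4 - 52.0) / (63.4 - 30.1) = 0.342342
m_alpha = f_alpha * m_total = 0.342342 * 3785 = 1296 g


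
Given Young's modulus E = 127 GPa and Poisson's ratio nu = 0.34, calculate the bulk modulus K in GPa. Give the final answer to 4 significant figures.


K = E / (3*(1-2*nu))
K = 127 / (3*(1-2*0.34))
K = 132.3 GPa
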